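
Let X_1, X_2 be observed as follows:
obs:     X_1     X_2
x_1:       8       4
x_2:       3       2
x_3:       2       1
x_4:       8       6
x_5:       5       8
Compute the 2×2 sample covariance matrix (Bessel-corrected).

Step 1 — column means:
  mean(X_1) = (8 + 3 + 2 + 8 + 5) / 5 = 26/5 = 5.2
  mean(X_2) = (4 + 2 + 1 + 6 + 8) / 5 = 21/5 = 4.2

Step 2 — sample covariance S[i,j] = (1/(n-1)) · Σ_k (x_{k,i} - mean_i) · (x_{k,j} - mean_j), with n-1 = 4.
  S[X_1,X_1] = ((2.8)·(2.8) + (-2.2)·(-2.2) + (-3.2)·(-3.2) + (2.8)·(2.8) + (-0.2)·(-0.2)) / 4 = 30.8/4 = 7.7
  S[X_1,X_2] = ((2.8)·(-0.2) + (-2.2)·(-2.2) + (-3.2)·(-3.2) + (2.8)·(1.8) + (-0.2)·(3.8)) / 4 = 18.8/4 = 4.7
  S[X_2,X_2] = ((-0.2)·(-0.2) + (-2.2)·(-2.2) + (-3.2)·(-3.2) + (1.8)·(1.8) + (3.8)·(3.8)) / 4 = 32.8/4 = 8.2

S is symmetric (S[j,i] = S[i,j]). Assembling:

S = [[7.7, 4.7],
 [4.7, 8.2]]


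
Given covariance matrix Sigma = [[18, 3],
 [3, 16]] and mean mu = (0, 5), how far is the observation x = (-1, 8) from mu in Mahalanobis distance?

Step 1 — centre the observation: (x - mu) = (-1, 3).

Step 2 — invert Sigma. det(Sigma) = 18·16 - (3)² = 279.
  Sigma^{-1} = (1/det) · [[d, -b], [-b, a]] = [[0.0573, -0.0108],
 [-0.0108, 0.0645]].

Step 3 — form the quadratic (x - mu)^T · Sigma^{-1} · (x - mu):
  Sigma^{-1} · (x - mu) = (-0.0896, 0.2043).
  (x - mu)^T · [Sigma^{-1} · (x - mu)] = (-1)·(-0.0896) + (3)·(0.2043) = 0.7025.

Step 4 — take square root: d = √(0.7025) ≈ 0.8382.

d(x, mu) = √(0.7025) ≈ 0.8382


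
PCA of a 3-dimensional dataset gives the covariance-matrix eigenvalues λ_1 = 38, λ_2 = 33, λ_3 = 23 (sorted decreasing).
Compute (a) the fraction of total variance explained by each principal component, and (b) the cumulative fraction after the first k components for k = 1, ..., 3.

Step 1 — total variance = trace(Sigma) = Σ λ_i = 38 + 33 + 23 = 94.

Step 2 — fraction explained by component i = λ_i / Σ λ:
  PC1: 38/94 = 0.4043
  PC2: 33/94 = 0.3511
  PC3: 23/94 = 0.2447

Step 3 — cumulative fraction after k components = (λ_1 + ... + λ_k) / Σ λ:
  k = 1: 38/94 = 0.4043
  k = 2: (38 + 33)/94 = 71/94 = 0.7553
  k = 3: (38 + 33 + 23)/94 = 94/94 = 1

Summary (fraction, with percent):

explained: PC1 0.4043 (40.43%), PC2 0.3511 (35.11%), PC3 0.2447 (24.47%);  cumulative: 0.4043, 0.7553, 1


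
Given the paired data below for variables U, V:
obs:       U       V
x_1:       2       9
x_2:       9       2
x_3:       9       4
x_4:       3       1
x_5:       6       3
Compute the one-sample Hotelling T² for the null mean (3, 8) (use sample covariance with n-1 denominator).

Step 1 — sample mean vector:
  mean(U) = (2 + 9 + 9 + 3 + 6) / 5 = 29/5 = 5.8
  mean(V) = (9 + 2 + 4 + 1 + 3) / 5 = 19/5 = 3.8
  x̄ = (5.8, 3.8),  deviation x̄ - mu_0 = (5.8, 3.8) - (3, 8) = (2.8, -4.2).

Step 2 — sample covariance matrix, S[i,j] = (1/(n-1)) · Σ_k (x_{k,i} - mean_i) · (x_{k,j} - mean_j), divisor n-1 = 4:
  S[U,U] = ((-3.8)·(-3.8) + (3.2)·(3.2) + (3.2)·(3.2) + (-2.8)·(-2.8) + (0.2)·(0.2)) / 4 = 42.8/4 = 10.7
  S[U,V] = ((-3.8)·(5.2) + (3.2)·(-1.8) + (3.2)·(0.2) + (-2.8)·(-2.8) + (0.2)·(-0.8)) / 4 = -17.2/4 = -4.3
  S[V,V] = ((5.2)·(5.2) + (-1.8)·(-1.8) + (0.2)·(0.2) + (-2.8)·(-2.8) + (-0.8)·(-0.8)) / 4 = 38.8/4 = 9.7
  S = [[10.7, -4.3],
 [-4.3, 9.7]].

Step 3 — invert S. det(S) = 10.7·9.7 - (-4.3)² = 85.3.
  S^{-1} = (1/det) · [[d, -b], [-b, a]] = [[0.1137, 0.0504],
 [0.0504, 0.1254]].

Step 4 — quadratic form (x̄ - mu_0)^T · S^{-1} · (x̄ - mu_0):
  S^{-1} · (x̄ - mu_0) = (0.1067, -0.3857),
  (x̄ - mu_0)^T · [...] = (2.8)·(0.1067) + (-4.2)·(-0.3857) = 1.9186.

Step 5 — scale by n: T² = 5 · 1.9186 = 9.5932.

T² ≈ 9.5932


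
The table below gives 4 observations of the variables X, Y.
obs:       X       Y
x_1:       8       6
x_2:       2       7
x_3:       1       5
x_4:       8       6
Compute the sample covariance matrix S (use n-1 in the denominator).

Step 1 — column means:
  mean(X) = (8 + 2 + 1 + 8) / 4 = 19/4 = 4.75
  mean(Y) = (6 + 7 + 5 + 6) / 4 = 24/4 = 6

Step 2 — sample covariance S[i,j] = (1/(n-1)) · Σ_k (x_{k,i} - mean_i) · (x_{k,j} - mean_j), with n-1 = 3.
  S[X,X] = ((3.25)·(3.25) + (-2.75)·(-2.75) + (-3.75)·(-3.75) + (3.25)·(3.25)) / 3 = 42.75/3 = 14.25
  S[X,Y] = ((3.25)·(0) + (-2.75)·(1) + (-3.75)·(-1) + (3.25)·(0)) / 3 = 1/3 = 0.3333
  S[Y,Y] = ((0)·(0) + (1)·(1) + (-1)·(-1) + (0)·(0)) / 3 = 2/3 = 0.6667

S is symmetric (S[j,i] = S[i,j]). Assembling:

S = [[14.25, 0.3333],
 [0.3333, 0.6667]]


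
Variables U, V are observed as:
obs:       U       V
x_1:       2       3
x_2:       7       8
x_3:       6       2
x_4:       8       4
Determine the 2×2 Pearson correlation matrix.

Step 1 — column means:
  mean(U) = (2 + 7 + 6 + 8) / 4 = 23/4 = 5.75
  mean(V) = (3 + 8 + 2 + 4) / 4 = 17/4 = 4.25

Step 2 — sample variances and covariances s[i,j] = (1/(n-1)) · Σ_k (x_{k,i} - mean_i) · (x_{k,j} - mean_j), with n-1 = 3:
  s[U,U] = ((-3.75)·(-3.75) + (1.25)·(1.25) + (0.25)·(0.25) + (2.25)·(2.25)) / 3 = 20.75/3 = 6.9167
  s[U,V] = ((-3.75)·(-1.25) + (1.25)·(3.75) + (0.25)·(-2.25) + (2.25)·(-0.25)) / 3 = 8.25/3 = 2.75
  s[V,V] = ((-1.25)·(-1.25) + (3.75)·(3.75) + (-2.25)·(-2.25) + (-0.25)·(-0.25)) / 3 = 20.75/3 = 6.9167
  Sample standard deviations s_i = √(s[i,i]):
  s(U) = √(6.9167) = 2.63
  s(V) = √(6.9167) = 2.63

Step 3 — r_{ij} = s_{ij} / (s_i · s_j):
  r[U,U] = 1 (diagonal).
  r[U,V] = 2.75 / (2.63 · 2.63) = 2.75 / 6.9167 = 0.3976
  r[V,V] = 1 (diagonal).

R is symmetric with unit diagonal. Assembling:

R = [[1, 0.3976],
 [0.3976, 1]]


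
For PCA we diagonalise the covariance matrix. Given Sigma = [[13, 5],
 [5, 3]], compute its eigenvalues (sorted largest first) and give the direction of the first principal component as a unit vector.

Step 1 — characteristic polynomial of 2×2 Sigma:
  det(Sigma - λI) = λ² - trace · λ + det = 0.
  trace = 13 + 3 = 16, det = 13·3 - (5)² = 14.
Step 2 — discriminant:
  Δ = trace² - 4·det = 256 - 56 = 200.
Step 3 — eigenvalues:
  λ = (trace ± √Δ)/2 = (16 ± 14.1421)/2,
  λ_1 = 15.0711,  λ_2 = 0.9289.

Step 4 — unit eigenvector for λ_1: solve (Sigma - λ_1 I)v = 0. First row:
  (13 - 15.0711)·v_x + (5)·v_y = 0, i.e. (-2.0711)·v_x + (5)·v_y = 0,
  so v ∝ (b, λ_1 - a) = (5, 2.0711) = u.
  ||u|| = √((5)² + (2.0711)²) = √(29.2893) ≈ 5.412,
  v_1 = u/||u|| ≈ (0.9239, 0.3827) (||v_1|| = 1).

λ_1 = 15.0711,  λ_2 = 0.9289;  v_1 ≈ (0.9239, 0.3827)


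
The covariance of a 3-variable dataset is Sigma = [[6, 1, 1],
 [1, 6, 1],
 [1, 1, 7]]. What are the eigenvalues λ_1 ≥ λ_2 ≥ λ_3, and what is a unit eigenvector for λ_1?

Step 1 — characteristic polynomial p(λ) = det(λI - Sigma) = λ³ - tr·λ² + c_1·λ - det, where tr = trace, c_1 = sum of the principal 2×2 minors, det = det(Sigma):
  tr = 6 + 6 + 7 = 19,
  c_1 = (6·6 - (1)²) + (6·7 - (1)²) + (6·7 - (1)²) = 35 + 41 + 41 = 117,
  det = 6·(6·7 - (1)²) - (1)·((1)·7 - (1)·(1)) + (1)·((1)·(1) - 6·(1)) = 6·(41) - (1)·(6) + (1)·(-5) = 235.
  So p(λ) = λ³ - 19λ² + 117λ - 235.
Step 2 — look for an integer root (rational root theorem: any rational root is an integer divisor of 235). Testing λ = 5:
  p(5) = 125 - 475 + 585 - 235 = 0  ✓
  Dividing out (λ - 5): p(λ) = (λ - 5)(λ² - 14λ + 47).
Step 3 — remaining eigenvalues from the quadratic λ² - 14λ + 47 = 0:
  Δ = 14² - 4·47 = 196 - 188 = 8,  λ = (14 ± √8)/2 = (14 ± 2.8284)/2 ≈ 8.4142 or 5.5858.
  Sorted: λ_1 = 8.4142,  λ_2 = 5.5858,  λ_3 = 5  (check: sum = 19 = tr ✓).

Step 4 — unit eigenvector for λ_1 ≈ 8.4142: v spans the null space of (Sigma - λ_1 I), whose rows are
  r_1 = (-2.4142, 1, 1),  r_2 = (1, -2.4142, 1),  r_3 = (1, 1, -1.4142).
  v is orthogonal to every row, so take v ∝ r_1 × r_2 = ((1)·(1) - (1)·(-2.4142), (1)·(1) - (-2.4142)·(1), (-2.4142)·(-2.4142) - (1)·(1)) ≈ (3.4142, 3.4142, 4.8284).
  Let u = (3.4142, 3.4142, 4.8284).
  ||u|| = √((3.4142)² + (3.4142)² + (4.8284)²) = √(46.6274) ≈ 6.8284,  v_1 = u/||u|| ≈ (0.5, 0.5, 0.7071) (||v_1|| = 1).

λ_1 = 8.4142,  λ_2 = 5.5858,  λ_3 = 5;  v_1 ≈ (0.5, 0.5, 0.7071)


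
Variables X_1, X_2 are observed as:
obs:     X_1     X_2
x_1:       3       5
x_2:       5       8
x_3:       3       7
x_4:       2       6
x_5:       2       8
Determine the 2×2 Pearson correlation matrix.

Step 1 — column means:
  mean(X_1) = (3 + 5 + 3 + 2 + 2) / 5 = 15/5 = 3
  mean(X_2) = (5 + 8 + 7 + 6 + 8) / 5 = 34/5 = 6.8

Step 2 — sample variances and covariances s[i,j] = (1/(n-1)) · Σ_k (x_{k,i} - mean_i) · (x_{k,j} - mean_j), with n-1 = 4:
  s[X_1,X_1] = ((0)·(0) + (2)·(2) + (0)·(0) + (-1)·(-1) + (-1)·(-1)) / 4 = 6/4 = 1.5
  s[X_1,X_2] = ((0)·(-1.8) + (2)·(1.2) + (0)·(0.2) + (-1)·(-0.8) + (-1)·(1.2)) / 4 = 2/4 = 0.5
  s[X_2,X_2] = ((-1.8)·(-1.8) + (1.2)·(1.2) + (0.2)·(0.2) + (-0.8)·(-0.8) + (1.2)·(1.2)) / 4 = 6.8/4 = 1.7
  Sample standard deviations s_i = √(s[i,i]):
  s(X_1) = √(1.5) = 1.2247
  s(X_2) = √(1.7) = 1.3038

Step 3 — r_{ij} = s_{ij} / (s_i · s_j):
  r[X_1,X_1] = 1 (diagonal).
  r[X_1,X_2] = 0.5 / (1.2247 · 1.3038) = 0.5 / 1.5969 = 0.3131
  r[X_2,X_2] = 1 (diagonal).

R is symmetric with unit diagonal. Assembling:

R = [[1, 0.3131],
 [0.3131, 1]]


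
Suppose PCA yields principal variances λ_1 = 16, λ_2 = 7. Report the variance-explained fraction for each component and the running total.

Step 1 — total variance = trace(Sigma) = Σ λ_i = 16 + 7 = 23.

Step 2 — fraction explained by component i = λ_i / Σ λ:
  PC1: 16/23 = 0.6957
  PC2: 7/23 = 0.3043

Step 3 — cumulative fraction after k components = (λ_1 + ... + λ_k) / Σ λ:
  k = 1: 16/23 = 0.6957
  k = 2: (16 + 7)/23 = 23/23 = 1

Summary (fraction, with percent):

explained: PC1 0.6957 (69.57%), PC2 0.3043 (30.43%);  cumulative: 0.6957, 1


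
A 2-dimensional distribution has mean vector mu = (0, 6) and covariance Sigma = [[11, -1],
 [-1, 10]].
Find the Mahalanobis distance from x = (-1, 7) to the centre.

Step 1 — centre the observation: (x - mu) = (-1, 1).

Step 2 — invert Sigma. det(Sigma) = 11·10 - (-1)² = 109.
  Sigma^{-1} = (1/det) · [[d, -b], [-b, a]] = [[0.0917, 0.0092],
 [0.0092, 0.1009]].

Step 3 — form the quadratic (x - mu)^T · Sigma^{-1} · (x - mu):
  Sigma^{-1} · (x - mu) = (-0.0826, 0.0917).
  (x - mu)^T · [Sigma^{-1} · (x - mu)] = (-1)·(-0.0826) + (1)·(0.0917) = 0.1743.

Step 4 — take square root: d = √(0.1743) ≈ 0.4175.

d(x, mu) = √(0.1743) ≈ 0.4175


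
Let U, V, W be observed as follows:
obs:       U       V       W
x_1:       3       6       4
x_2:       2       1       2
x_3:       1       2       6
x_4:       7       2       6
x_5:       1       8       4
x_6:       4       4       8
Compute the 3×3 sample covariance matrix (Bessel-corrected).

Step 1 — column means:
  mean(U) = (3 + 2 + 1 + 7 + 1 + 4) / 6 = 18/6 = 3
  mean(V) = (6 + 1 + 2 + 2 + 8 + 4) / 6 = 23/6 = 3.8333
  mean(W) = (4 + 2 + 6 + 6 + 4 + 8) / 6 = 30/6 = 5

Step 2 — sample covariance S[i,j] = (1/(n-1)) · Σ_k (x_{k,i} - mean_i) · (x_{k,j} - mean_j), with n-1 = 5.
  S[U,U] = ((0)·(0) + (-1)·(-1) + (-2)·(-2) + (4)·(4) + (-2)·(-2) + (1)·(1)) / 5 = 26/5 = 5.2
  S[U,V] = ((0)·(2.1667) + (-1)·(-2.8333) + (-2)·(-1.8333) + (4)·(-1.8333) + (-2)·(4.1667) + (1)·(0.1667)) / 5 = -9/5 = -1.8
  S[U,W] = ((0)·(-1) + (-1)·(-3) + (-2)·(1) + (4)·(1) + (-2)·(-1) + (1)·(3)) / 5 = 10/5 = 2
  S[V,V] = ((2.1667)·(2.1667) + (-2.8333)·(-2.8333) + (-1.8333)·(-1.8333) + (-1.8333)·(-1.8333) + (4.1667)·(4.1667) + (0.1667)·(0.1667)) / 5 = 36.8333/5 = 7.3667
  S[V,W] = ((2.1667)·(-1) + (-2.8333)·(-3) + (-1.8333)·(1) + (-1.8333)·(1) + (4.1667)·(-1) + (0.1667)·(3)) / 5 = -1/5 = -0.2
  S[W,W] = ((-1)·(-1) + (-3)·(-3) + (1)·(1) + (1)·(1) + (-1)·(-1) + (3)·(3)) / 5 = 22/5 = 4.4

S is symmetric (S[j,i] = S[i,j]). Assembling:

S = [[5.2, -1.8, 2],
 [-1.8, 7.3667, -0.2],
 [2, -0.2, 4.4]]


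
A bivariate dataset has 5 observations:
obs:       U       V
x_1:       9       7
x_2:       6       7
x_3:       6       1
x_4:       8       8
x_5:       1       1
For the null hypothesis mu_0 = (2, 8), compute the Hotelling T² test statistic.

Step 1 — sample mean vector:
  mean(U) = (9 + 6 + 6 + 8 + 1) / 5 = 30/5 = 6
  mean(V) = (7 + 7 + 1 + 8 + 1) / 5 = 24/5 = 4.8
  x̄ = (6, 4.8),  deviation x̄ - mu_0 = (6, 4.8) - (2, 8) = (4, -3.2).

Step 2 — sample covariance matrix, S[i,j] = (1/(n-1)) · Σ_k (x_{k,i} - mean_i) · (x_{k,j} - mean_j), divisor n-1 = 4:
  S[U,U] = ((3)·(3) + (0)·(0) + (0)·(0) + (2)·(2) + (-5)·(-5)) / 4 = 38/4 = 9.5
  S[U,V] = ((3)·(2.2) + (0)·(2.2) + (0)·(-3.8) + (2)·(3.2) + (-5)·(-3.8)) / 4 = 32/4 = 8
  S[V,V] = ((2.2)·(2.2) + (2.2)·(2.2) + (-3.8)·(-3.8) + (3.2)·(3.2) + (-3.8)·(-3.8)) / 4 = 48.8/4 = 12.2
  S = [[9.5, 8],
 [8, 12.2]].

Step 3 — invert S. det(S) = 9.5·12.2 - (8)² = 51.9.
  S^{-1} = (1/det) · [[d, -b], [-b, a]] = [[0.2351, -0.1541],
 [-0.1541, 0.183]].

Step 4 — quadratic form (x̄ - mu_0)^T · S^{-1} · (x̄ - mu_0):
  S^{-1} · (x̄ - mu_0) = (1.4335, -1.2023),
  (x̄ - mu_0)^T · [...] = (4)·(1.4335) + (-3.2)·(-1.2023) = 9.5815.

Step 5 — scale by n: T² = 5 · 9.5815 = 47.9075.

T² ≈ 47.9075


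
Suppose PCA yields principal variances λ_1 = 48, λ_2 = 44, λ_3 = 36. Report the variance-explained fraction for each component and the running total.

Step 1 — total variance = trace(Sigma) = Σ λ_i = 48 + 44 + 36 = 128.

Step 2 — fraction explained by component i = λ_i / Σ λ:
  PC1: 48/128 = 0.375
  PC2: 44/128 = 0.3438
  PC3: 36/128 = 0.2812

Step 3 — cumulative fraction after k components = (λ_1 + ... + λ_k) / Σ λ:
  k = 1: 48/128 = 0.375
  k = 2: (48 + 44)/128 = 92/128 = 0.7188
  k = 3: (48 + 44 + 36)/128 = 128/128 = 1

Summary (fraction, with percent):

explained: PC1 0.375 (37.5%), PC2 0.3438 (34.38%), PC3 0.2812 (28.12%);  cumulative: 0.375, 0.7188, 1


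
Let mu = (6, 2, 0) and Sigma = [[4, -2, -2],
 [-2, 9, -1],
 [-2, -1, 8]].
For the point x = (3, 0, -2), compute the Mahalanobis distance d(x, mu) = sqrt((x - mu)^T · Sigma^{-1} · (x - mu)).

Step 1 — centre the observation: (x - mu) = (-3, -2, -2).

Step 2 — invert Sigma (cofactor / det for 3×3, or solve directly):
  Sigma^{-1} = [[0.3413, 0.0865, 0.0962],
 [0.0865, 0.1346, 0.0385],
 [0.0962, 0.0385, 0.1538]].

Step 3 — form the quadratic (x - mu)^T · Sigma^{-1} · (x - mu):
  Sigma^{-1} · (x - mu) = (-1.3894, -0.6058, -0.6731).
  (x - mu)^T · [Sigma^{-1} · (x - mu)] = (-3)·(-1.3894) + (-2)·(-0.6058) + (-2)·(-0.6731) = 6.726.

Step 4 — take square root: d = √(6.726) ≈ 2.5934.

d(x, mu) = √(6.726) ≈ 2.5934


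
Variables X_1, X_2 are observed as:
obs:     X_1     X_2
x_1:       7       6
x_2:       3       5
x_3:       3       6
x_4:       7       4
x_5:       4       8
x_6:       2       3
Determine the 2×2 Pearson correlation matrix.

Step 1 — column means:
  mean(X_1) = (7 + 3 + 3 + 7 + 4 + 2) / 6 = 26/6 = 4.3333
  mean(X_2) = (6 + 5 + 6 + 4 + 8 + 3) / 6 = 32/6 = 5.3333

Step 2 — sample variances and covariances s[i,j] = (1/(n-1)) · Σ_k (x_{k,i} - mean_i) · (x_{k,j} - mean_j), with n-1 = 5:
  s[X_1,X_1] = ((2.6667)·(2.6667) + (-1.3333)·(-1.3333) + (-1.3333)·(-1.3333) + (2.6667)·(2.6667) + (-0.3333)·(-0.3333) + (-2.3333)·(-2.3333)) / 5 = 23.3333/5 = 4.6667
  s[X_1,X_2] = ((2.6667)·(0.6667) + (-1.3333)·(-0.3333) + (-1.3333)·(0.6667) + (2.6667)·(-1.3333) + (-0.3333)·(2.6667) + (-2.3333)·(-2.3333)) / 5 = 2.3333/5 = 0.4667
  s[X_2,X_2] = ((0.6667)·(0.6667) + (-0.3333)·(-0.3333) + (0.6667)·(0.6667) + (-1.3333)·(-1.3333) + (2.6667)·(2.6667) + (-2.3333)·(-2.3333)) / 5 = 15.3333/5 = 3.0667
  Sample standard deviations s_i = √(s[i,i]):
  s(X_1) = √(4.6667) = 2.1602
  s(X_2) = √(3.0667) = 1.7512

Step 3 — r_{ij} = s_{ij} / (s_i · s_j):
  r[X_1,X_1] = 1 (diagonal).
  r[X_1,X_2] = 0.4667 / (2.1602 · 1.7512) = 0.4667 / 3.783 = 0.1234
  r[X_2,X_2] = 1 (diagonal).

R is symmetric with unit diagonal. Assembling:

R = [[1, 0.1234],
 [0.1234, 1]]


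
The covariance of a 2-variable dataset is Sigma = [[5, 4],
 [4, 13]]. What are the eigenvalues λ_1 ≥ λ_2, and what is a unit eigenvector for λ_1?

Step 1 — characteristic polynomial of 2×2 Sigma:
  det(Sigma - λI) = λ² - trace · λ + det = 0.
  trace = 5 + 13 = 18, det = 5·13 - (4)² = 49.
Step 2 — discriminant:
  Δ = trace² - 4·det = 324 - 196 = 128.
Step 3 — eigenvalues:
  λ = (trace ± √Δ)/2 = (18 ± 11.3137)/2,
  λ_1 = 14.6569,  λ_2 = 3.3431.

Step 4 — unit eigenvector for λ_1: solve (Sigma - λ_1 I)v = 0. First row:
  (5 - 14.6569)·v_x + (4)·v_y = 0, i.e. (-9.6569)·v_x + (4)·v_y = 0,
  so v ∝ (b, λ_1 - a) = (4, 9.6569) = u.
  ||u|| = √((4)² + (9.6569)²) = √(109.2548) ≈ 10.4525,
  v_1 = u/||u|| ≈ (0.3827, 0.9239) (||v_1|| = 1).

λ_1 = 14.6569,  λ_2 = 3.3431;  v_1 ≈ (0.3827, 0.9239)


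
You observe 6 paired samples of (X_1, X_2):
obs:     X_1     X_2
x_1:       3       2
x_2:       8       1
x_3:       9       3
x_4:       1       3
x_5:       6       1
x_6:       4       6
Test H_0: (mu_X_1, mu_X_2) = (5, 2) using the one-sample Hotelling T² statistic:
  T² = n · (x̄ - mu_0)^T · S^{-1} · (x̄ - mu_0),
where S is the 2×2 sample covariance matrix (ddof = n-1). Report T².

Step 1 — sample mean vector:
  mean(X_1) = (3 + 8 + 9 + 1 + 6 + 4) / 6 = 31/6 = 5.1667
  mean(X_2) = (2 + 1 + 3 + 3 + 1 + 6) / 6 = 16/6 = 2.6667
  x̄ = (5.1667, 2.6667),  deviation x̄ - mu_0 = (5.1667, 2.6667) - (5, 2) = (0.1667, 0.6667).

Step 2 — sample covariance matrix, S[i,j] = (1/(n-1)) · Σ_k (x_{k,i} - mean_i) · (x_{k,j} - mean_j), divisor n-1 = 5:
  S[X_1,X_1] = ((-2.1667)·(-2.1667) + (2.8333)·(2.8333) + (3.8333)·(3.8333) + (-4.1667)·(-4.1667) + (0.8333)·(0.8333) + (-1.1667)·(-1.1667)) / 5 = 46.8333/5 = 9.3667
  S[X_1,X_2] = ((-2.1667)·(-0.6667) + (2.8333)·(-1.6667) + (3.8333)·(0.3333) + (-4.1667)·(0.3333) + (0.8333)·(-1.6667) + (-1.1667)·(3.3333)) / 5 = -8.6667/5 = -1.7333
  S[X_2,X_2] = ((-0.6667)·(-0.6667) + (-1.6667)·(-1.6667) + (0.3333)·(0.3333) + (0.3333)·(0.3333) + (-1.6667)·(-1.6667) + (3.3333)·(3.3333)) / 5 = 17.3333/5 = 3.4667
  S = [[9.3667, -1.7333],
 [-1.7333, 3.4667]].

Step 3 — invert S. det(S) = 9.3667·3.4667 - (-1.7333)² = 29.4667.
  S^{-1} = (1/det) · [[d, -b], [-b, a]] = [[0.1176, 0.0588],
 [0.0588, 0.3179]].

Step 4 — quadratic form (x̄ - mu_0)^T · S^{-1} · (x̄ - mu_0):
  S^{-1} · (x̄ - mu_0) = (0.0588, 0.2217),
  (x̄ - mu_0)^T · [...] = (0.1667)·(0.0588) + (0.6667)·(0.2217) = 0.1576.

Step 5 — scale by n: T² = 6 · 0.1576 = 0.9457.

T² ≈ 0.9457


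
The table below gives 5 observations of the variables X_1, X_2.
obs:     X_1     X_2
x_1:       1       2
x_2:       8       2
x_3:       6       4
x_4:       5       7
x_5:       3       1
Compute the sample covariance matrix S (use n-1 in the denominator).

Step 1 — column means:
  mean(X_1) = (1 + 8 + 6 + 5 + 3) / 5 = 23/5 = 4.6
  mean(X_2) = (2 + 2 + 4 + 7 + 1) / 5 = 16/5 = 3.2

Step 2 — sample covariance S[i,j] = (1/(n-1)) · Σ_k (x_{k,i} - mean_i) · (x_{k,j} - mean_j), with n-1 = 4.
  S[X_1,X_1] = ((-3.6)·(-3.6) + (3.4)·(3.4) + (1.4)·(1.4) + (0.4)·(0.4) + (-1.6)·(-1.6)) / 4 = 29.2/4 = 7.3
  S[X_1,X_2] = ((-3.6)·(-1.2) + (3.4)·(-1.2) + (1.4)·(0.8) + (0.4)·(3.8) + (-1.6)·(-2.2)) / 4 = 6.4/4 = 1.6
  S[X_2,X_2] = ((-1.2)·(-1.2) + (-1.2)·(-1.2) + (0.8)·(0.8) + (3.8)·(3.8) + (-2.2)·(-2.2)) / 4 = 22.8/4 = 5.7

S is symmetric (S[j,i] = S[i,j]). Assembling:

S = [[7.3, 1.6],
 [1.6, 5.7]]


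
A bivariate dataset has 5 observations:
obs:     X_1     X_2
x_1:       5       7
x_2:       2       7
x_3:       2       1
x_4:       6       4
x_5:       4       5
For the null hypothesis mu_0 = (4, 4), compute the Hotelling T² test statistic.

Step 1 — sample mean vector:
  mean(X_1) = (5 + 2 + 2 + 6 + 4) / 5 = 19/5 = 3.8
  mean(X_2) = (7 + 7 + 1 + 4 + 5) / 5 = 24/5 = 4.8
  x̄ = (3.8, 4.8),  deviation x̄ - mu_0 = (3.8, 4.8) - (4, 4) = (-0.2, 0.8).

Step 2 — sample covariance matrix, S[i,j] = (1/(n-1)) · Σ_k (x_{k,i} - mean_i) · (x_{k,j} - mean_j), divisor n-1 = 4:
  S[X_1,X_1] = ((1.2)·(1.2) + (-1.8)·(-1.8) + (-1.8)·(-1.8) + (2.2)·(2.2) + (0.2)·(0.2)) / 4 = 12.8/4 = 3.2
  S[X_1,X_2] = ((1.2)·(2.2) + (-1.8)·(2.2) + (-1.8)·(-3.8) + (2.2)·(-0.8) + (0.2)·(0.2)) / 4 = 3.8/4 = 0.95
  S[X_2,X_2] = ((2.2)·(2.2) + (2.2)·(2.2) + (-3.8)·(-3.8) + (-0.8)·(-0.8) + (0.2)·(0.2)) / 4 = 24.8/4 = 6.2
  S = [[3.2, 0.95],
 [0.95, 6.2]].

Step 3 — invert S. det(S) = 3.2·6.2 - (0.95)² = 18.9375.
  S^{-1} = (1/det) · [[d, -b], [-b, a]] = [[0.3274, -0.0502],
 [-0.0502, 0.169]].

Step 4 — quadratic form (x̄ - mu_0)^T · S^{-1} · (x̄ - mu_0):
  S^{-1} · (x̄ - mu_0) = (-0.1056, 0.1452),
  (x̄ - mu_0)^T · [...] = (-0.2)·(-0.1056) + (0.8)·(0.1452) = 0.1373.

Step 5 — scale by n: T² = 5 · 0.1373 = 0.6865.

T² ≈ 0.6865


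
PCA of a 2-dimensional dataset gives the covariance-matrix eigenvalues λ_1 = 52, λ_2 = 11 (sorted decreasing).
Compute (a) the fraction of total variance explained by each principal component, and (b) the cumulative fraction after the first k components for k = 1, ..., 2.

Step 1 — total variance = trace(Sigma) = Σ λ_i = 52 + 11 = 63.

Step 2 — fraction explained by component i = λ_i / Σ λ:
  PC1: 52/63 = 0.8254
  PC2: 11/63 = 0.1746

Step 3 — cumulative fraction after k components = (λ_1 + ... + λ_k) / Σ λ:
  k = 1: 52/63 = 0.8254
  k = 2: (52 + 11)/63 = 63/63 = 1

Summary (fraction, with percent):

explained: PC1 0.8254 (82.54%), PC2 0.1746 (17.46%);  cumulative: 0.8254, 1


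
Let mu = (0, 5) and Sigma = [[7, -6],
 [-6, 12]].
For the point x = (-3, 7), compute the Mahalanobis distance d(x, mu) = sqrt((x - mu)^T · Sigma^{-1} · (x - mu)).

Step 1 — centre the observation: (x - mu) = (-3, 2).

Step 2 — invert Sigma. det(Sigma) = 7·12 - (-6)² = 48.
  Sigma^{-1} = (1/det) · [[d, -b], [-b, a]] = [[0.25, 0.125],
 [0.125, 0.1458]].

Step 3 — form the quadratic (x - mu)^T · Sigma^{-1} · (x - mu):
  Sigma^{-1} · (x - mu) = (-0.5, -0.0833).
  (x - mu)^T · [Sigma^{-1} · (x - mu)] = (-3)·(-0.5) + (2)·(-0.0833) = 1.3333.

Step 4 — take square root: d = √(1.3333) ≈ 1.1547.

d(x, mu) = √(1.3333) ≈ 1.1547


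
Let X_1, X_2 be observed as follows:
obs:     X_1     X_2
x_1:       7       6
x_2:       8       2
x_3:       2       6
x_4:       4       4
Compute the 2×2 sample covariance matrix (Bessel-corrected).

Step 1 — column means:
  mean(X_1) = (7 + 8 + 2 + 4) / 4 = 21/4 = 5.25
  mean(X_2) = (6 + 2 + 6 + 4) / 4 = 18/4 = 4.5

Step 2 — sample covariance S[i,j] = (1/(n-1)) · Σ_k (x_{k,i} - mean_i) · (x_{k,j} - mean_j), with n-1 = 3.
  S[X_1,X_1] = ((1.75)·(1.75) + (2.75)·(2.75) + (-3.25)·(-3.25) + (-1.25)·(-1.25)) / 3 = 22.75/3 = 7.5833
  S[X_1,X_2] = ((1.75)·(1.5) + (2.75)·(-2.5) + (-3.25)·(1.5) + (-1.25)·(-0.5)) / 3 = -8.5/3 = -2.8333
  S[X_2,X_2] = ((1.5)·(1.5) + (-2.5)·(-2.5) + (1.5)·(1.5) + (-0.5)·(-0.5)) / 3 = 11/3 = 3.6667

S is symmetric (S[j,i] = S[i,j]). Assembling:

S = [[7.5833, -2.8333],
 [-2.8333, 3.6667]]


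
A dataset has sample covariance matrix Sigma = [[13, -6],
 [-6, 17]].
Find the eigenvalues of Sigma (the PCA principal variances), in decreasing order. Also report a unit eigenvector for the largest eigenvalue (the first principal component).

Step 1 — characteristic polynomial of 2×2 Sigma:
  det(Sigma - λI) = λ² - trace · λ + det = 0.
  trace = 13 + 17 = 30, det = 13·17 - (-6)² = 185.
Step 2 — discriminant:
  Δ = trace² - 4·det = 900 - 740 = 160.
Step 3 — eigenvalues:
  λ = (trace ± √Δ)/2 = (30 ± 12.6491)/2,
  λ_1 = 21.3246,  λ_2 = 8.6754.

Step 4 — unit eigenvector for λ_1: solve (Sigma - λ_1 I)v = 0. First row:
  (13 - 21.3246)·v_x + (-6)·v_y = 0, i.e. (-8.3246)·v_x + (-6)·v_y = 0,
  so v ∝ (b, λ_1 - a) = (-6, 8.3246); multiply by -1 so the first entry is positive: u = (6, -8.3246).
  ||u|| = √((6)² + (-8.3246)²) = √(105.2982) ≈ 10.2615,
  v_1 = u/||u|| ≈ (0.5847, -0.8112) (||v_1|| = 1).

λ_1 = 21.3246,  λ_2 = 8.6754;  v_1 ≈ (0.5847, -0.8112)


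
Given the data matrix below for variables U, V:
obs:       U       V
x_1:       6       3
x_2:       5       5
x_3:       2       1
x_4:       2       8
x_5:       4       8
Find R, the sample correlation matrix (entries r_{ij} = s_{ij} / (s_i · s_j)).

Step 1 — column means:
  mean(U) = (6 + 5 + 2 + 2 + 4) / 5 = 19/5 = 3.8
  mean(V) = (3 + 5 + 1 + 8 + 8) / 5 = 25/5 = 5

Step 2 — sample variances and covariances s[i,j] = (1/(n-1)) · Σ_k (x_{k,i} - mean_i) · (x_{k,j} - mean_j), with n-1 = 4:
  s[U,U] = ((2.2)·(2.2) + (1.2)·(1.2) + (-1.8)·(-1.8) + (-1.8)·(-1.8) + (0.2)·(0.2)) / 4 = 12.8/4 = 3.2
  s[U,V] = ((2.2)·(-2) + (1.2)·(0) + (-1.8)·(-4) + (-1.8)·(3) + (0.2)·(3)) / 4 = -2/4 = -0.5
  s[V,V] = ((-2)·(-2) + (0)·(0) + (-4)·(-4) + (3)·(3) + (3)·(3)) / 4 = 38/4 = 9.5
  Sample standard deviations s_i = √(s[i,i]):
  s(U) = √(3.2) = 1.7889
  s(V) = √(9.5) = 3.0822

Step 3 — r_{ij} = s_{ij} / (s_i · s_j):
  r[U,U] = 1 (diagonal).
  r[U,V] = -0.5 / (1.7889 · 3.0822) = -0.5 / 5.5136 = -0.0907
  r[V,V] = 1 (diagonal).

R is symmetric with unit diagonal. Assembling:

R = [[1, -0.0907],
 [-0.0907, 1]]


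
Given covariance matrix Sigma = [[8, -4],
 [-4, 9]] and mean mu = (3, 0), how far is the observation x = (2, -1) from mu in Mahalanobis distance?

Step 1 — centre the observation: (x - mu) = (-1, -1).

Step 2 — invert Sigma. det(Sigma) = 8·9 - (-4)² = 56.
  Sigma^{-1} = (1/det) · [[d, -b], [-b, a]] = [[0.1607, 0.0714],
 [0.0714, 0.1429]].

Step 3 — form the quadratic (x - mu)^T · Sigma^{-1} · (x - mu):
  Sigma^{-1} · (x - mu) = (-0.2321, -0.2143).
  (x - mu)^T · [Sigma^{-1} · (x - mu)] = (-1)·(-0.2321) + (-1)·(-0.2143) = 0.4464.

Step 4 — take square root: d = √(0.4464) ≈ 0.6682.

d(x, mu) = √(0.4464) ≈ 0.6682


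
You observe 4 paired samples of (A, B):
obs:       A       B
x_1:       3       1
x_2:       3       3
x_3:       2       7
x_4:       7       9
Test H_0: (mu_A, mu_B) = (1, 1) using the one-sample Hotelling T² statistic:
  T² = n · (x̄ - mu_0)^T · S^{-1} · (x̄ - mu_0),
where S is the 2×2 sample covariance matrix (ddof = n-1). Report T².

Step 1 — sample mean vector:
  mean(A) = (3 + 3 + 2 + 7) / 4 = 15/4 = 3.75
  mean(B) = (1 + 3 + 7 + 9) / 4 = 20/4 = 5
  x̄ = (3.75, 5),  deviation x̄ - mu_0 = (3.75, 5) - (1, 1) = (2.75, 4).

Step 2 — sample covariance matrix, S[i,j] = (1/(n-1)) · Σ_k (x_{k,i} - mean_i) · (x_{k,j} - mean_j), divisor n-1 = 3:
  S[A,A] = ((-0.75)·(-0.75) + (-0.75)·(-0.75) + (-1.75)·(-1.75) + (3.25)·(3.25)) / 3 = 14.75/3 = 4.9167
  S[A,B] = ((-0.75)·(-4) + (-0.75)·(-2) + (-1.75)·(2) + (3.25)·(4)) / 3 = 14/3 = 4.6667
  S[B,B] = ((-4)·(-4) + (-2)·(-2) + (2)·(2) + (4)·(4)) / 3 = 40/3 = 13.3333
  S = [[4.9167, 4.6667],
 [4.6667, 13.3333]].

Step 3 — invert S. det(S) = 4.9167·13.3333 - (4.6667)² = 43.7778.
  S^{-1} = (1/det) · [[d, -b], [-b, a]] = [[0.3046, -0.1066],
 [-0.1066, 0.1123]].

Step 4 — quadratic form (x̄ - mu_0)^T · S^{-1} · (x̄ - mu_0):
  S^{-1} · (x̄ - mu_0) = (0.4112, 0.1561),
  (x̄ - mu_0)^T · [...] = (2.75)·(0.4112) + (4)·(0.1561) = 1.7551.

Step 5 — scale by n: T² = 4 · 1.7551 = 7.0203.

T² ≈ 7.0203


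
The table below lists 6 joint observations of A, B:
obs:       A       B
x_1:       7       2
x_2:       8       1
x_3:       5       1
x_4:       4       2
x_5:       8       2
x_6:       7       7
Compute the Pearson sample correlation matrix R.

Step 1 — column means:
  mean(A) = (7 + 8 + 5 + 4 + 8 + 7) / 6 = 39/6 = 6.5
  mean(B) = (2 + 1 + 1 + 2 + 2 + 7) / 6 = 15/6 = 2.5

Step 2 — sample variances and covariances s[i,j] = (1/(n-1)) · Σ_k (x_{k,i} - mean_i) · (x_{k,j} - mean_j), with n-1 = 5:
  s[A,A] = ((0.5)·(0.5) + (1.5)·(1.5) + (-1.5)·(-1.5) + (-2.5)·(-2.5) + (1.5)·(1.5) + (0.5)·(0.5)) / 5 = 13.5/5 = 2.7
  s[A,B] = ((0.5)·(-0.5) + (1.5)·(-1.5) + (-1.5)·(-1.5) + (-2.5)·(-0.5) + (1.5)·(-0.5) + (0.5)·(4.5)) / 5 = 2.5/5 = 0.5
  s[B,B] = ((-0.5)·(-0.5) + (-1.5)·(-1.5) + (-1.5)·(-1.5) + (-0.5)·(-0.5) + (-0.5)·(-0.5) + (4.5)·(4.5)) / 5 = 25.5/5 = 5.1
  Sample standard deviations s_i = √(s[i,i]):
  s(A) = √(2.7) = 1.6432
  s(B) = √(5.1) = 2.2583

Step 3 — r_{ij} = s_{ij} / (s_i · s_j):
  r[A,A] = 1 (diagonal).
  r[A,B] = 0.5 / (1.6432 · 2.2583) = 0.5 / 3.7108 = 0.1347
  r[B,B] = 1 (diagonal).

R is symmetric with unit diagonal. Assembling:

R = [[1, 0.1347],
 [0.1347, 1]]


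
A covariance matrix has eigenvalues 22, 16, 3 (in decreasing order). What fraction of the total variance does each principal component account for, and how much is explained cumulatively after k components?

Step 1 — total variance = trace(Sigma) = Σ λ_i = 22 + 16 + 3 = 41.

Step 2 — fraction explained by component i = λ_i / Σ λ:
  PC1: 22/41 = 0.5366
  PC2: 16/41 = 0.3902
  PC3: 3/41 = 0.0732

Step 3 — cumulative fraction after k components = (λ_1 + ... + λ_k) / Σ λ:
  k = 1: 22/41 = 0.5366
  k = 2: (22 + 16)/41 = 38/41 = 0.9268
  k = 3: (22 + 16 + 3)/41 = 41/41 = 1

Summary (fraction, with percent):

explained: PC1 0.5366 (53.66%), PC2 0.3902 (39.02%), PC3 0.0732 (7.32%);  cumulative: 0.5366, 0.9268, 1


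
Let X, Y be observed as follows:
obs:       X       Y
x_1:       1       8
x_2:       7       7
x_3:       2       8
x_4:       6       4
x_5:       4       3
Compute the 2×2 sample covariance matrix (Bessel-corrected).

Step 1 — column means:
  mean(X) = (1 + 7 + 2 + 6 + 4) / 5 = 20/5 = 4
  mean(Y) = (8 + 7 + 8 + 4 + 3) / 5 = 30/5 = 6

Step 2 — sample covariance S[i,j] = (1/(n-1)) · Σ_k (x_{k,i} - mean_i) · (x_{k,j} - mean_j), with n-1 = 4.
  S[X,X] = ((-3)·(-3) + (3)·(3) + (-2)·(-2) + (2)·(2) + (0)·(0)) / 4 = 26/4 = 6.5
  S[X,Y] = ((-3)·(2) + (3)·(1) + (-2)·(2) + (2)·(-2) + (0)·(-3)) / 4 = -11/4 = -2.75
  S[Y,Y] = ((2)·(2) + (1)·(1) + (2)·(2) + (-2)·(-2) + (-3)·(-3)) / 4 = 22/4 = 5.5

S is symmetric (S[j,i] = S[i,j]). Assembling:

S = [[6.5, -2.75],
 [-2.75, 5.5]]


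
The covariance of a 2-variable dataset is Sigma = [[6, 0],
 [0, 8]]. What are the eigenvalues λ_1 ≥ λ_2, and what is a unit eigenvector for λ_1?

Step 1 — characteristic polynomial of 2×2 Sigma:
  det(Sigma - λI) = λ² - trace · λ + det = 0.
  trace = 6 + 8 = 14, det = 6·8 - (0)² = 48.
Step 2 — discriminant:
  Δ = trace² - 4·det = 196 - 192 = 4.
Step 3 — eigenvalues:
  λ = (trace ± √Δ)/2 = (14 ± 2)/2,
  λ_1 = 8,  λ_2 = 6.

Step 4 — unit eigenvector for λ_1: Sigma is diagonal, so its eigenvectors are the coordinate axes. λ_1 = 8 is the diagonal entry on the second coordinate axis, hence
  v_1 = (0, 1) (||v_1|| = 1).

λ_1 = 8,  λ_2 = 6;  v_1 ≈ (0, 1)


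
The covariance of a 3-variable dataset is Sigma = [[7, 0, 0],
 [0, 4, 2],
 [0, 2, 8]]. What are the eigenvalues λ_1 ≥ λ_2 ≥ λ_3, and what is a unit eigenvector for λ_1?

Step 1 — characteristic polynomial p(λ) = det(λI - Sigma) = λ³ - tr·λ² + c_1·λ - det, where tr = trace, c_1 = sum of the principal 2×2 minors, det = det(Sigma):
  tr = 7 + 4 + 8 = 19,
  c_1 = (7·4 - (0)²) + (7·8 - (0)²) + (4·8 - (2)²) = 28 + 56 + 28 = 112,
  det = 7·(4·8 - (2)²) - (0)·((0)·8 - (2)·(0)) + (0)·((0)·(2) - 4·(0)) = 7·(28) - (0)·(0) + (0)·(0) = 196.
  So p(λ) = λ³ - 19λ² + 112λ - 196.
Step 2 — look for an integer root (rational root theorem: any rational root is an integer divisor of 196). Testing λ = 7:
  p(7) = 343 - 931 + 784 - 196 = 0  ✓
  Dividing out (λ - 7): p(λ) = (λ - 7)(λ² - 12λ + 28).
Step 3 — remaining eigenvalues from the quadratic λ² - 12λ + 28 = 0:
  Δ = 12² - 4·28 = 144 - 112 = 32,  λ = (12 ± √32)/2 = (12 ± 5.6569)/2 ≈ 8.8284 or 3.1716.
  Sorted: λ_1 = 8.8284,  λ_2 = 7,  λ_3 = 3.1716  (check: sum = 19 = tr ✓).

Step 4 — unit eigenvector for λ_1 ≈ 8.8284: v spans the null space of (Sigma - λ_1 I), whose rows are
  r_1 = (-1.8284, 0, 0),  r_2 = (0, -4.8284, 2),  r_3 = (0, 2, -0.8284).
  v is orthogonal to every row, so take v ∝ r_1 × r_2 = ((0)·(2) - (0)·(-4.8284), (0)·(0) - (-1.8284)·(2), (-1.8284)·(-4.8284) - (0)·(0)) ≈ (0, 3.6569, 8.8284).
  Let u = (0, 3.6569, 8.8284).
  ||u|| = √((0)² + (3.6569)² + (8.8284)²) = √(91.3137) ≈ 9.5558,  v_1 = u/||u|| ≈ (0, 0.3827, 0.9239) (||v_1|| = 1).

λ_1 = 8.8284,  λ_2 = 7,  λ_3 = 3.1716;  v_1 ≈ (0, 0.3827, 0.9239)


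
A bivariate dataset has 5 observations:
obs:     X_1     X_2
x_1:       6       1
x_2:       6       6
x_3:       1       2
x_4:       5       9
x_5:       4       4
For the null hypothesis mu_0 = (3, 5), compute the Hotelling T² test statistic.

Step 1 — sample mean vector:
  mean(X_1) = (6 + 6 + 1 + 5 + 4) / 5 = 22/5 = 4.4
  mean(X_2) = (1 + 6 + 2 + 9 + 4) / 5 = 22/5 = 4.4
  x̄ = (4.4, 4.4),  deviation x̄ - mu_0 = (4.4, 4.4) - (3, 5) = (1.4, -0.6).

Step 2 — sample covariance matrix, S[i,j] = (1/(n-1)) · Σ_k (x_{k,i} - mean_i) · (x_{k,j} - mean_j), divisor n-1 = 4:
  S[X_1,X_1] = ((1.6)·(1.6) + (1.6)·(1.6) + (-3.4)·(-3.4) + (0.6)·(0.6) + (-0.4)·(-0.4)) / 4 = 17.2/4 = 4.3
  S[X_1,X_2] = ((1.6)·(-3.4) + (1.6)·(1.6) + (-3.4)·(-2.4) + (0.6)·(4.6) + (-0.4)·(-0.4)) / 4 = 8.2/4 = 2.05
  S[X_2,X_2] = ((-3.4)·(-3.4) + (1.6)·(1.6) + (-2.4)·(-2.4) + (4.6)·(4.6) + (-0.4)·(-0.4)) / 4 = 41.2/4 = 10.3
  S = [[4.3, 2.05],
 [2.05, 10.3]].

Step 3 — invert S. det(S) = 4.3·10.3 - (2.05)² = 40.0875.
  S^{-1} = (1/det) · [[d, -b], [-b, a]] = [[0.2569, -0.0511],
 [-0.0511, 0.1073]].

Step 4 — quadratic form (x̄ - mu_0)^T · S^{-1} · (x̄ - mu_0):
  S^{-1} · (x̄ - mu_0) = (0.3904, -0.136),
  (x̄ - mu_0)^T · [...] = (1.4)·(0.3904) + (-0.6)·(-0.136) = 0.6281.

Step 5 — scale by n: T² = 5 · 0.6281 = 3.1406.

T² ≈ 3.1406


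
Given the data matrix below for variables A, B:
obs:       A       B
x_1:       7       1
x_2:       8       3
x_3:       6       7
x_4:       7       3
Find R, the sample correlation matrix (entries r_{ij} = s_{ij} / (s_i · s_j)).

Step 1 — column means:
  mean(A) = (7 + 8 + 6 + 7) / 4 = 28/4 = 7
  mean(B) = (1 + 3 + 7 + 3) / 4 = 14/4 = 3.5

Step 2 — sample variances and covariances s[i,j] = (1/(n-1)) · Σ_k (x_{k,i} - mean_i) · (x_{k,j} - mean_j), with n-1 = 3:
  s[A,A] = ((0)·(0) + (1)·(1) + (-1)·(-1) + (0)·(0)) / 3 = 2/3 = 0.6667
  s[A,B] = ((0)·(-2.5) + (1)·(-0.5) + (-1)·(3.5) + (0)·(-0.5)) / 3 = -4/3 = -1.3333
  s[B,B] = ((-2.5)·(-2.5) + (-0.5)·(-0.5) + (3.5)·(3.5) + (-0.5)·(-0.5)) / 3 = 19/3 = 6.3333
  Sample standard deviations s_i = √(s[i,i]):
  s(A) = √(0.6667) = 0.8165
  s(B) = √(6.3333) = 2.5166

Step 3 — r_{ij} = s_{ij} / (s_i · s_j):
  r[A,A] = 1 (diagonal).
  r[A,B] = -1.3333 / (0.8165 · 2.5166) = -1.3333 / 2.0548 = -0.6489
  r[B,B] = 1 (diagonal).

R is symmetric with unit diagonal. Assembling:

R = [[1, -0.6489],
 [-0.6489, 1]]


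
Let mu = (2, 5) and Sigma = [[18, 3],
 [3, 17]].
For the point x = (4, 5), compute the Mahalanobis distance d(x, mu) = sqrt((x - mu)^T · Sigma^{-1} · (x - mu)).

Step 1 — centre the observation: (x - mu) = (2, 0).

Step 2 — invert Sigma. det(Sigma) = 18·17 - (3)² = 297.
  Sigma^{-1} = (1/det) · [[d, -b], [-b, a]] = [[0.0572, -0.0101],
 [-0.0101, 0.0606]].

Step 3 — form the quadratic (x - mu)^T · Sigma^{-1} · (x - mu):
  Sigma^{-1} · (x - mu) = (0.1145, -0.0202).
  (x - mu)^T · [Sigma^{-1} · (x - mu)] = (2)·(0.1145) + (0)·(-0.0202) = 0.229.

Step 4 — take square root: d = √(0.229) ≈ 0.4785.

d(x, mu) = √(0.229) ≈ 0.4785


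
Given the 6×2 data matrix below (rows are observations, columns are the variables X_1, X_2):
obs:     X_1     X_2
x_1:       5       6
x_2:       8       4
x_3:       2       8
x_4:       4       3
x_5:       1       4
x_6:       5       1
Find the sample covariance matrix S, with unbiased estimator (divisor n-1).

Step 1 — column means:
  mean(X_1) = (5 + 8 + 2 + 4 + 1 + 5) / 6 = 25/6 = 4.1667
  mean(X_2) = (6 + 4 + 8 + 3 + 4 + 1) / 6 = 26/6 = 4.3333

Step 2 — sample covariance S[i,j] = (1/(n-1)) · Σ_k (x_{k,i} - mean_i) · (x_{k,j} - mean_j), with n-1 = 5.
  S[X_1,X_1] = ((0.8333)·(0.8333) + (3.8333)·(3.8333) + (-2.1667)·(-2.1667) + (-0.1667)·(-0.1667) + (-3.1667)·(-3.1667) + (0.8333)·(0.8333)) / 5 = 30.8333/5 = 6.1667
  S[X_1,X_2] = ((0.8333)·(1.6667) + (3.8333)·(-0.3333) + (-2.1667)·(3.6667) + (-0.1667)·(-1.3333) + (-3.1667)·(-0.3333) + (0.8333)·(-3.3333)) / 5 = -9.3333/5 = -1.8667
  S[X_2,X_2] = ((1.6667)·(1.6667) + (-0.3333)·(-0.3333) + (3.6667)·(3.6667) + (-1.3333)·(-1.3333) + (-0.3333)·(-0.3333) + (-3.3333)·(-3.3333)) / 5 = 29.3333/5 = 5.8667

S is symmetric (S[j,i] = S[i,j]). Assembling:

S = [[6.1667, -1.8667],
 [-1.8667, 5.8667]]


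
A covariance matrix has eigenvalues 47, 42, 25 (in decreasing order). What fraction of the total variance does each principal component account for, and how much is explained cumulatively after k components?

Step 1 — total variance = trace(Sigma) = Σ λ_i = 47 + 42 + 25 = 114.

Step 2 — fraction explained by component i = λ_i / Σ λ:
  PC1: 47/114 = 0.4123
  PC2: 42/114 = 0.3684
  PC3: 25/114 = 0.2193

Step 3 — cumulative fraction after k components = (λ_1 + ... + λ_k) / Σ λ:
  k = 1: 47/114 = 0.4123
  k = 2: (47 + 42)/114 = 89/114 = 0.7807
  k = 3: (47 + 42 + 25)/114 = 114/114 = 1

Summary (fraction, with percent):

explained: PC1 0.4123 (41.23%), PC2 0.3684 (36.84%), PC3 0.2193 (21.93%);  cumulative: 0.4123, 0.7807, 1


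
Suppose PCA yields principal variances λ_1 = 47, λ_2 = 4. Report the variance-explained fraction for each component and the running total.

Step 1 — total variance = trace(Sigma) = Σ λ_i = 47 + 4 = 51.

Step 2 — fraction explained by component i = λ_i / Σ λ:
  PC1: 47/51 = 0.9216
  PC2: 4/51 = 0.0784

Step 3 — cumulative fraction after k components = (λ_1 + ... + λ_k) / Σ λ:
  k = 1: 47/51 = 0.9216
  k = 2: (47 + 4)/51 = 51/51 = 1

Summary (fraction, with percent):

explained: PC1 0.9216 (92.16%), PC2 0.0784 (7.84%);  cumulative: 0.9216, 1


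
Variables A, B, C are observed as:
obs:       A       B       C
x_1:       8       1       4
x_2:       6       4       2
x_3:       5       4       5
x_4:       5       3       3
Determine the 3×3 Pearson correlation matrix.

Step 1 — column means:
  mean(A) = (8 + 6 + 5 + 5) / 4 = 24/4 = 6
  mean(B) = (1 + 4 + 4 + 3) / 4 = 12/4 = 3
  mean(C) = (4 + 2 + 5 + 3) / 4 = 14/4 = 3.5

Step 2 — sample variances and covariances s[i,j] = (1/(n-1)) · Σ_k (x_{k,i} - mean_i) · (x_{k,j} - mean_j), with n-1 = 3:
  s[A,A] = ((2)·(2) + (0)·(0) + (-1)·(-1) + (-1)·(-1)) / 3 = 6/3 = 2
  s[A,B] = ((2)·(-2) + (0)·(1) + (-1)·(1) + (-1)·(0)) / 3 = -5/3 = -1.6667
  s[A,C] = ((2)·(0.5) + (0)·(-1.5) + (-1)·(1.5) + (-1)·(-0.5)) / 3 = 0/3 = 0
  s[B,B] = ((-2)·(-2) + (1)·(1) + (1)·(1) + (0)·(0)) / 3 = 6/3 = 2
  s[B,C] = ((-2)·(0.5) + (1)·(-1.5) + (1)·(1.5) + (0)·(-0.5)) / 3 = -1/3 = -0.3333
  s[C,C] = ((0.5)·(0.5) + (-1.5)·(-1.5) + (1.5)·(1.5) + (-0.5)·(-0.5)) / 3 = 5/3 = 1.6667
  Sample standard deviations s_i = √(s[i,i]):
  s(A) = √(2) = 1.4142
  s(B) = √(2) = 1.4142
  s(C) = √(1.6667) = 1.291

Step 3 — r_{ij} = s_{ij} / (s_i · s_j):
  r[A,A] = 1 (diagonal).
  r[A,B] = -1.6667 / (1.4142 · 1.4142) = -1.6667 / 2 = -0.8333
  r[A,C] = 0 / (1.4142 · 1.291) = 0 / 1.8257 = 0
  r[B,B] = 1 (diagonal).
  r[B,C] = -0.3333 / (1.4142 · 1.291) = -0.3333 / 1.8257 = -0.1826
  r[C,C] = 1 (diagonal).

R is symmetric with unit diagonal. Assembling:

R = [[1, -0.8333, 0],
 [-0.8333, 1, -0.1826],
 [0, -0.1826, 1]]


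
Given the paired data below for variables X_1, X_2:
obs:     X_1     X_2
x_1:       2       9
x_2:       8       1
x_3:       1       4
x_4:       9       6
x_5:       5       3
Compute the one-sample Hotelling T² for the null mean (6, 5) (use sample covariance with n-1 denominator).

Step 1 — sample mean vector:
  mean(X_1) = (2 + 8 + 1 + 9 + 5) / 5 = 25/5 = 5
  mean(X_2) = (9 + 1 + 4 + 6 + 3) / 5 = 23/5 = 4.6
  x̄ = (5, 4.6),  deviation x̄ - mu_0 = (5, 4.6) - (6, 5) = (-1, -0.4).

Step 2 — sample covariance matrix, S[i,j] = (1/(n-1)) · Σ_k (x_{k,i} - mean_i) · (x_{k,j} - mean_j), divisor n-1 = 4:
  S[X_1,X_1] = ((-3)·(-3) + (3)·(3) + (-4)·(-4) + (4)·(4) + (0)·(0)) / 4 = 50/4 = 12.5
  S[X_1,X_2] = ((-3)·(4.4) + (3)·(-3.6) + (-4)·(-0.6) + (4)·(1.4) + (0)·(-1.6)) / 4 = -16/4 = -4
  S[X_2,X_2] = ((4.4)·(4.4) + (-3.6)·(-3.6) + (-0.6)·(-0.6) + (1.4)·(1.4) + (-1.6)·(-1.6)) / 4 = 37.2/4 = 9.3
  S = [[12.5, -4],
 [-4, 9.3]].

Step 3 — invert S. det(S) = 12.5·9.3 - (-4)² = 100.25.
  S^{-1} = (1/det) · [[d, -b], [-b, a]] = [[0.0928, 0.0399],
 [0.0399, 0.1247]].

Step 4 — quadratic form (x̄ - mu_0)^T · S^{-1} · (x̄ - mu_0):
  S^{-1} · (x̄ - mu_0) = (-0.1087, -0.0898),
  (x̄ - mu_0)^T · [...] = (-1)·(-0.1087) + (-0.4)·(-0.0898) = 0.1446.

Step 5 — scale by n: T² = 5 · 0.1446 = 0.7232.

T² ≈ 0.7232
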